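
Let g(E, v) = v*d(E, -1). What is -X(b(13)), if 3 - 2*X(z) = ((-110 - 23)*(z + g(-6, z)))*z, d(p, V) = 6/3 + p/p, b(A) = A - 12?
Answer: -535/2 ≈ -267.50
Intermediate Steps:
b(A) = -12 + A
d(p, V) = 3 (d(p, V) = 6*(⅓) + 1 = 2 + 1 = 3)
g(E, v) = 3*v (g(E, v) = v*3 = 3*v)
X(z) = 3/2 + 266*z² (X(z) = 3/2 - (-110 - 23)*(z + 3*z)*z/2 = 3/2 - (-532*z)*z/2 = 3/2 - (-266)*z² = 3/2 + 266*z²)
-X(b(13)) = -(3/2 + 266*(-12 + 13)²) = -(3/2 + 266*1²) = -(3/2 + 266*1) = -(3/2 + 266) = -1*535/2 = -535/2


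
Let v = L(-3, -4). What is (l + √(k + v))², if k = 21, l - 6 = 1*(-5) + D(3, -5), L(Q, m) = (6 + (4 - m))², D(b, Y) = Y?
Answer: (4 - √217)² ≈ 115.15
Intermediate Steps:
L(Q, m) = (10 - m)²
v = 196 (v = (-10 - 4)² = (-14)² = 196)
l = -4 (l = 6 + (1*(-5) - 5) = 6 + (-5 - 5) = 6 - 10 = -4)
(l + √(k + v))² = (-4 + √(21 + 196))² = (-4 + √217)²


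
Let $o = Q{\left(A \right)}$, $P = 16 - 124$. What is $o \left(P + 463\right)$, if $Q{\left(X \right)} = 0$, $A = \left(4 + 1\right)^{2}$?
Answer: $0$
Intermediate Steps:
$A = 25$ ($A = 5^{2} = 25$)
$P = -108$
$o = 0$
$o \left(P + 463\right) = 0 \left(-108 + 463\right) = 0 \cdot 355 = 0$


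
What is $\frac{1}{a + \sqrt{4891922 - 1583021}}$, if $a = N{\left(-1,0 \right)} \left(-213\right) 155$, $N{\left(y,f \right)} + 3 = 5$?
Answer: $- \frac{22010}{1452217333} - \frac{\sqrt{3308901}}{4356651999} \approx -1.5574 \cdot 10^{-5}$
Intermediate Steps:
$N{\left(y,f \right)} = 2$ ($N{\left(y,f \right)} = -3 + 5 = 2$)
$a = -66030$ ($a = 2 \left(-213\right) 155 = \left(-426\right) 155 = -66030$)
$\frac{1}{a + \sqrt{4891922 - 1583021}} = \frac{1}{-66030 + \sqrt{4891922 - 1583021}} = \frac{1}{-66030 + \sqrt{3308901}}$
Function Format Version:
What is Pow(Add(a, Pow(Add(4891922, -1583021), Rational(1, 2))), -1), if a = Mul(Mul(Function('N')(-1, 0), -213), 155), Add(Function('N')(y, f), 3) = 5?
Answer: Add(Rational(-22010, 1452217333), Mul(Rational(-1, 4356651999), Pow(3308901, Rational(1, 2)))) ≈ -1.5574e-5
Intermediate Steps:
Function('N')(y, f) = 2 (Function('N')(y, f) = Add(-3, 5) = 2)
a = -66030 (a = Mul(Mul(2, -213), 155) = Mul(-426, 155) = -66030)
Pow(Add(a, Pow(Add(4891922, -1583021), Rational(1, 2))), -1) = Pow(Add(-66030, Pow(Add(4891922, -1583021), Rational(1, 2))), -1) = Pow(Add(-66030, Pow(3308901, Rational(1, 2))), -1)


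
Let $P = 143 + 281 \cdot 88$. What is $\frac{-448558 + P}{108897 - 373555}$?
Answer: $\frac{423687}{264658} \approx 1.6009$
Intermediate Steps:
$P = 24871$ ($P = 143 + 24728 = 24871$)
$\frac{-448558 + P}{108897 - 373555} = \frac{-448558 + 24871}{108897 - 373555} = - \frac{423687}{-264658} = \left(-423687\right) \left(- \frac{1}{264658}\right) = \frac{423687}{264658}$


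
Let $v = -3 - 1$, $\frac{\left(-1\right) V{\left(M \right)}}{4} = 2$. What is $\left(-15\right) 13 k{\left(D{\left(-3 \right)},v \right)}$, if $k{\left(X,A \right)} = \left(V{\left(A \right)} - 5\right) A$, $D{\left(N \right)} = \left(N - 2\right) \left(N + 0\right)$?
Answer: $-10140$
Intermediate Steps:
$V{\left(M \right)} = -8$ ($V{\left(M \right)} = \left(-4\right) 2 = -8$)
$D{\left(N \right)} = N \left(-2 + N\right)$ ($D{\left(N \right)} = \left(-2 + N\right) N = N \left(-2 + N\right)$)
$v = -4$ ($v = -3 - 1 = -4$)
$k{\left(X,A \right)} = - 13 A$ ($k{\left(X,A \right)} = \left(-8 - 5\right) A = - 13 A$)
$\left(-15\right) 13 k{\left(D{\left(-3 \right)},v \right)} = \left(-15\right) 13 \left(\left(-13\right) \left(-4\right)\right) = \left(-195\right) 52 = -10140$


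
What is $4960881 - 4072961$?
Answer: $887920$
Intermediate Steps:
$4960881 - 4072961 = 887920$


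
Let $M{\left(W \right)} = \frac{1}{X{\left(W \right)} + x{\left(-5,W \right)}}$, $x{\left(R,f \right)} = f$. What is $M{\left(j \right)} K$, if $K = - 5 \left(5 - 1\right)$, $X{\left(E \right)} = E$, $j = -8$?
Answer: $\frac{5}{4} \approx 1.25$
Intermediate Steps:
$K = -20$ ($K = \left(-5\right) 4 = -20$)
$M{\left(W \right)} = \frac{1}{2 W}$ ($M{\left(W \right)} = \frac{1}{W + W} = \frac{1}{2 W}$)
$M{\left(j \right)} K = \frac{1}{2 \left(-8\right)} \left(-20\right) = \frac{1}{2} \left(- \frac{1}{8}\right) \left(-20\right) = \left(- \frac{1}{16}\right) \left(-20\right) = \frac{5}{4}$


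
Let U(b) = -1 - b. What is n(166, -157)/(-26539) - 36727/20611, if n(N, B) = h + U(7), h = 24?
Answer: -975027629/546995329 ≈ -1.7825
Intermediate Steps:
n(N, B) = 16 (n(N, B) = 24 + (-1 - 1*7) = 24 + (-1 - 7) = 24 - 8 = 16)
n(166, -157)/(-26539) - 36727/20611 = 16/(-26539) - 36727/20611 = 16*(-1/26539) - 36727*1/20611 = -16/26539 - 36727/20611 = -975027629/546995329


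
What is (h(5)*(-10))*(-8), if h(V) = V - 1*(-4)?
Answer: 720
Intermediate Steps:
h(V) = 4 + V (h(V) = V + 4 = 4 + V)
(h(5)*(-10))*(-8) = ((4 + 5)*(-10))*(-8) = (9*(-10))*(-8) = -90*(-8) = 720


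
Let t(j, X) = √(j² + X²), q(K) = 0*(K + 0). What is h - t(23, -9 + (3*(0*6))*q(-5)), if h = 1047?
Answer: 1047 - √610 ≈ 1022.3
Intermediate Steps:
q(K) = 0 (q(K) = 0*K = 0)
t(j, X) = √(X² + j²)
h - t(23, -9 + (3*(0*6))*q(-5)) = 1047 - √((-9 + (3*(0*6))*0)² + 23²) = 1047 - √((-9 + (3*0)*0)² + 529) = 1047 - √((-9 + 0*0)² + 529) = 1047 - √((-9 + 0)² + 529) = 1047 - √((-9)² + 529) = 1047 - √(81 + 529) = 1047 - √610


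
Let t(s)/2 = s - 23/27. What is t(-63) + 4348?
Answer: 113948/27 ≈ 4220.3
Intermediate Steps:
t(s) = -46/27 + 2*s (t(s) = 2*(s - 23/27) = 2*(-23/27 + s) = -46/27 + 2*s)
t(-63) + 4348 = (-46/27 + 2*(-63)) + 4348 = (-46/27 - 126) + 4348 = -3448/27 + 4348 = 113948/27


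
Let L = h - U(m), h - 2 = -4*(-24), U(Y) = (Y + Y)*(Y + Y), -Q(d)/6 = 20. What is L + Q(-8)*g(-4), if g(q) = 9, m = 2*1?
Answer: -998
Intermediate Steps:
Q(d) = -120 (Q(d) = -6*20 = -120)
m = 2
U(Y) = 4*Y² (U(Y) = (2*Y)*(2*Y) = 4*Y²)
h = 98 (h = 2 - 4*(-24) = 2 + 96 = 98)
L = 82 (L = 98 - 4*2² = 98 - 4*4 = 98 - 1*16 = 98 - 16 = 82)
L + Q(-8)*g(-4) = 82 - 120*9 = 82 - 1080 = -998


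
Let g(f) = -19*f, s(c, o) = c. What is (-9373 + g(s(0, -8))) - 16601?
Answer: -25974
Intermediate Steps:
(-9373 + g(s(0, -8))) - 16601 = (-9373 - 19*0) - 16601 = (-9373 + 0) - 16601 = -9373 - 16601 = -25974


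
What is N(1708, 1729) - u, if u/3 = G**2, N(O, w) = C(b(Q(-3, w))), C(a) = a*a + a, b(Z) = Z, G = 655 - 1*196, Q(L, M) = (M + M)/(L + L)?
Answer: -2704133/9 ≈ -3.0046e+5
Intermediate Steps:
Q(L, M) = M/L (Q(L, M) = (2*M)/((2*L)) = (2*M)*(1/(2*L)) = M/L)
G = 459 (G = 655 - 196 = 459)
C(a) = a + a**2 (C(a) = a**2 + a = a + a**2)
N(O, w) = -w*(1 - w/3)/3 (N(O, w) = (w/(-3))*(1 + w/(-3)) = (w*(-1/3))*(1 + w*(-1/3)) = (-w/3)*(1 - w/3) = -w*(1 - w/3)/3)
u = 632043 (u = 3*459**2 = 3*210681 = 632043)
N(1708, 1729) - u = (1/9)*1729*(-3 + 1729) - 1*632043 = (1/9)*1729*1726 - 632043 = 2984254/9 - 632043 = -2704133/9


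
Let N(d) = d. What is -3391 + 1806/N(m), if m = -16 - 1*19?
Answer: -17213/5 ≈ -3442.6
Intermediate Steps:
m = -35 (m = -16 - 19 = -35)
-3391 + 1806/N(m) = -3391 + 1806/(-35) = -3391 + 1806*(-1/35) = -3391 - 258/5 = -17213/5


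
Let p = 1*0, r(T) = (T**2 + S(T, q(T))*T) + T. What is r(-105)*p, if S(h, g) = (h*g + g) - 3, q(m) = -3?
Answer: 0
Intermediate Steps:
S(h, g) = -3 + g + g*h (S(h, g) = (g*h + g) - 3 = (g + g*h) - 3 = -3 + g + g*h)
r(T) = T + T**2 + T*(-6 - 3*T) (r(T) = (T**2 + (-3 - 3 - 3*T)*T) + T = (T**2 + (-6 - 3*T)*T) + T = (T**2 + T*(-6 - 3*T)) + T = T + T**2 + T*(-6 - 3*T))
p = 0
r(-105)*p = -105*(-5 - 2*(-105))*0 = -105*(-5 + 210)*0 = -105*205*0 = -21525*0 = 0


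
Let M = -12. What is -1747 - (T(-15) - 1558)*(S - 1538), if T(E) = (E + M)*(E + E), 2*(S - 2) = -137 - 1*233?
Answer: -1289055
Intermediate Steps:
S = -183 (S = 2 + (-137 - 1*233)/2 = 2 + (-137 - 233)/2 = 2 + (½)*(-370) = 2 - 185 = -183)
T(E) = 2*E*(-12 + E) (T(E) = (E - 12)*(E + E) = (-12 + E)*(2*E) = 2*E*(-12 + E))
-1747 - (T(-15) - 1558)*(S - 1538) = -1747 - (2*(-15)*(-12 - 15) - 1558)*(-183 - 1538) = -1747 - (2*(-15)*(-27) - 1558)*(-1721) = -1747 - (810 - 1558)*(-1721) = -1747 - (-748)*(-1721) = -1747 - 1*1287308 = -1747 - 1287308 = -1289055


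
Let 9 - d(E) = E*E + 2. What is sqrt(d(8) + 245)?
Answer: 2*sqrt(47) ≈ 13.711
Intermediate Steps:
d(E) = 7 - E**2 (d(E) = 9 - (E*E + 2) = 9 - (E**2 + 2) = 9 - (2 + E**2) = 9 + (-2 - E**2) = 7 - E**2)
sqrt(d(8) + 245) = sqrt((7 - 1*8**2) + 245) = sqrt((7 - 1*64) + 245) = sqrt((7 - 64) + 245) = sqrt(-57 + 245) = sqrt(188) = 2*sqrt(47)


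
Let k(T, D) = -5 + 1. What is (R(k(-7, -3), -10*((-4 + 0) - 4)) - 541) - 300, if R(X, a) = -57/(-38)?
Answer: -1679/2 ≈ -839.50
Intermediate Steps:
k(T, D) = -4
R(X, a) = 3/2 (R(X, a) = -57*(-1/38) = 3/2)
(R(k(-7, -3), -10*((-4 + 0) - 4)) - 541) - 300 = (3/2 - 541) - 300 = -1079/2 - 300 = -1679/2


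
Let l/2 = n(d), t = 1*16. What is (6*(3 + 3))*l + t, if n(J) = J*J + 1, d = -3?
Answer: 736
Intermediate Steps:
n(J) = 1 + J**2 (n(J) = J**2 + 1 = 1 + J**2)
t = 16
l = 20 (l = 2*(1 + (-3)**2) = 2*(1 + 9) = 2*10 = 20)
(6*(3 + 3))*l + t = (6*(3 + 3))*20 + 16 = (6*6)*20 + 16 = 36*20 + 16 = 720 + 16 = 736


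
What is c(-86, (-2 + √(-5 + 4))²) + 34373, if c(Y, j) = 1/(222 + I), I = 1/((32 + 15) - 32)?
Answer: 114496478/3331 ≈ 34373.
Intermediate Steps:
I = 1/15 (I = 1/(47 - 32) = 1/15 ≈ 0.066667)
c(Y, j) = 15/3331 (c(Y, j) = 1/(222 + 1/15) = 1/(3331/15) = 15/3331)
c(-86, (-2 + √(-5 + 4))²) + 34373 = 15/3331 + 34373 = 114496478/3331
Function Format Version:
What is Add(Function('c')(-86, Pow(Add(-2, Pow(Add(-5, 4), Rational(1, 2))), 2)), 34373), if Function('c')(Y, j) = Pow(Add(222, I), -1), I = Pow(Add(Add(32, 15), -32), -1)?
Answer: Rational(114496478, 3331) ≈ 34373.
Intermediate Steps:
I = Rational(1, 15) (I = Pow(Add(47, -32), -1) = Pow(15, -1) = Rational(1, 15) ≈ 0.066667)
Function('c')(Y, j) = Rational(15, 3331) (Function('c')(Y, j) = Pow(Add(222, Rational(1, 15)), -1) = Pow(Rational(3331, 15), -1) = Rational(15, 3331))
Add(Function('c')(-86, Pow(Add(-2, Pow(Add(-5, 4), Rational(1, 2))), 2)), 34373) = Add(Rational(15, 3331), 34373) = Rational(114496478, 3331)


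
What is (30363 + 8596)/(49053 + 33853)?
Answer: 38959/82906 ≈ 0.46992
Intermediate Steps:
(30363 + 8596)/(49053 + 33853) = 38959/82906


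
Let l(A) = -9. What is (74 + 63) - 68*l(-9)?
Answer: 749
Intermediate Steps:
(74 + 63) - 68*l(-9) = (74 + 63) - 68*(-9) = 137 + 612 = 749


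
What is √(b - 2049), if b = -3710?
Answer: I*√5759 ≈ 75.888*I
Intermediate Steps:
√(b - 2049) = √(-3710 - 2049) = √(-5759) = I*√5759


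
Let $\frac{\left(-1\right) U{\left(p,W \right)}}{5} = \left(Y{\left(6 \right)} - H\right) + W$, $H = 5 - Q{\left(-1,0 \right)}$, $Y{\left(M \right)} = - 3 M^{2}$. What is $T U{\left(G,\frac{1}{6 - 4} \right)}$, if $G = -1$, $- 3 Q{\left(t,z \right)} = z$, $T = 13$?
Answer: $\frac{14625}{2} \approx 7312.5$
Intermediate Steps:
$Q{\left(t,z \right)} = - \frac{z}{3}$
$H = 5$ ($H = 5 - \left(- \frac{1}{3}\right) 0 = 5 - 0 = 5 + 0 = 5$)
$U{\left(p,W \right)} = 565 - 5 W$ ($U{\left(p,W \right)} = - 5 \left(\left(- 3 \cdot 6^{2} - 5\right) + W\right) = - 5 \left(\left(\left(-3\right) 36 - 5\right) + W\right) = - 5 \left(\left(-108 - 5\right) + W\right) = - 5 \left(-113 + W\right) = 565 - 5 W$)
$T U{\left(G,\frac{1}{6 - 4} \right)} = 13 \left(565 - \frac{5}{6 - 4}\right) = 13 \left(565 - \frac{5}{2}\right) = 13 \cdot \frac{1125}{2} = \frac{14625}{2}$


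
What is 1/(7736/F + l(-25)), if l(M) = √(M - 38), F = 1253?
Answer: 9693208/158756263 - 4710027*I*√7/158756263 ≈ 0.061057 - 0.078495*I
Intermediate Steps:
l(M) = √(-38 + M)
1/(7736/F + l(-25)) = 1/(7736/1253 + √(-38 - 25)) = 1/(7736*(1/1253) + √(-63)) = 1/(7736/1253 + 3*I*√7)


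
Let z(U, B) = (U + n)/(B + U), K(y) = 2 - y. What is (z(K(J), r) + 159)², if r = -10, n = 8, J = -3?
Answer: 611524/25 ≈ 24461.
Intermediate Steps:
z(U, B) = (8 + U)/(B + U) (z(U, B) = (U + 8)/(B + U) = (8 + U)/(B + U))
(z(K(J), r) + 159)² = ((8 + (2 - 1*(-3)))/(-10 + (2 - 1*(-3))) + 159)² = ((8 + (2 + 3))/(-10 + (2 + 3)) + 159)² = ((8 + 5)/(-10 + 5) + 159)² = (13/(-5) + 159)² = (-⅕*13 + 159)² = (-13/5 + 159)² = (782/5)² = 611524/25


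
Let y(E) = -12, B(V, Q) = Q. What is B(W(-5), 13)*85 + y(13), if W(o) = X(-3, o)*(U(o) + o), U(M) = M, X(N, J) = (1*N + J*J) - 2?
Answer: 1093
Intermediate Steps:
X(N, J) = -2 + N + J**2 (X(N, J) = (N + J**2) - 2 = -2 + N + J**2)
W(o) = 2*o*(-5 + o**2) (W(o) = (-2 - 3 + o**2)*(o + o) = (-5 + o**2)*(2*o) = 2*o*(-5 + o**2))
B(W(-5), 13)*85 + y(13) = 13*85 - 12 = 1105 - 12 = 1093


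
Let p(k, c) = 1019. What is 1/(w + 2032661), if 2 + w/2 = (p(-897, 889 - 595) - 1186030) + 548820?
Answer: 1/760275 ≈ 1.3153e-6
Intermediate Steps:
w = -1272386 (w = -4 + 2*((1019 - 1186030) + 548820) = -4 + 2*(-1185011 + 548820) = -4 + 2*(-636191) = -4 - 1272382 = -1272386)
1/(w + 2032661) = 1/(-1272386 + 2032661) = 1/760275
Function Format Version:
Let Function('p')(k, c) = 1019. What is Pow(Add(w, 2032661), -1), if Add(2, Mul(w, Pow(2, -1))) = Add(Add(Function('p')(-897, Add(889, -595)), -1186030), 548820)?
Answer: Rational(1, 760275) ≈ 1.3153e-6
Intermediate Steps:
w = -1272386 (w = Add(-4, Mul(2, Add(Add(1019, -1186030), 548820))) = Add(-4, Mul(2, Add(-1185011, 548820))) = Add(-4, Mul(2, -636191)) = Add(-4, -1272382) = -1272386)
Pow(Add(w, 2032661), -1) = Pow(Add(-1272386, 2032661), -1) = Pow(760275, -1) = Rational(1, 760275)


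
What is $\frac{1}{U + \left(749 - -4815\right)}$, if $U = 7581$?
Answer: $\frac{1}{13145} \approx 7.6075 \cdot 10^{-5}$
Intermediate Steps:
$\frac{1}{U + \left(749 - -4815\right)} = \frac{1}{7581 + \left(749 - -4815\right)} = \frac{1}{7581 + \left(749 + 4815\right)} = \frac{1}{7581 + 5564} = \frac{1}{13145}$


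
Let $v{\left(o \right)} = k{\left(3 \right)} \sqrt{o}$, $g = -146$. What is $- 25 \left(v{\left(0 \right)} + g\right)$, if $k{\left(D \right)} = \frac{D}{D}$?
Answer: $3650$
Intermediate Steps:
$k{\left(D \right)} = 1$
$v{\left(o \right)} = \sqrt{o}$ ($v{\left(o \right)} = 1 \sqrt{o} = \sqrt{o}$)
$- 25 \left(v{\left(0 \right)} + g\right) = - 25 \left(\sqrt{0} - 146\right) = - 25 \left(0 - 146\right) = \left(-25\right) \left(-146\right) = 3650$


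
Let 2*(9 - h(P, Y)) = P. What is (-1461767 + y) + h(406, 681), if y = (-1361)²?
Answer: 390360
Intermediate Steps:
y = 1852321
h(P, Y) = 9 - P/2
(-1461767 + y) + h(406, 681) = (-1461767 + 1852321) + (9 - ½*406) = 390554 + (9 - 203) = 390554 - 194 = 390360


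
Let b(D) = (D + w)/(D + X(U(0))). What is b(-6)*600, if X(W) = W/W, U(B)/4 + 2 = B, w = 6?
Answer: 0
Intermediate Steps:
U(B) = -8 + 4*B
X(W) = 1
b(D) = (6 + D)/(1 + D) (b(D) = (D + 6)/(D + 1) = (6 + D)/(1 + D))
b(-6)*600 = ((6 - 6)/(1 - 6))*600 = (0/(-5))*600 = -1/5*0*600 = 0*600 = 0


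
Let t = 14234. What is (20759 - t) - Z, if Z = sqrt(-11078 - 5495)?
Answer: 6525 - I*sqrt(16573) ≈ 6525.0 - 128.74*I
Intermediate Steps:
Z = I*sqrt(16573) (Z = sqrt(-16573) = I*sqrt(16573) ≈ 128.74*I)
(20759 - t) - Z = (20759 - 1*14234) - I*sqrt(16573) = (20759 - 14234) - I*sqrt(16573) = 6525 - I*sqrt(16573)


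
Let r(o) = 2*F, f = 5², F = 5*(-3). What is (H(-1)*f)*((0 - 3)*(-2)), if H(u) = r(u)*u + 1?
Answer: 4650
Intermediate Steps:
F = -15
f = 25
r(o) = -30 (r(o) = 2*(-15) = -30)
H(u) = 1 - 30*u (H(u) = -30*u + 1 = 1 - 30*u)
(H(-1)*f)*((0 - 3)*(-2)) = ((1 - 30*(-1))*25)*((0 - 3)*(-2)) = ((1 + 30)*25)*(-3*(-2)) = (31*25)*6 = 775*6 = 4650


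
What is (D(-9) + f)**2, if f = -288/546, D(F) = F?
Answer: 751689/8281 ≈ 90.773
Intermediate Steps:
f = -48/91 (f = -288*1/546 = -48/91 ≈ -0.52747)
(D(-9) + f)**2 = (-9 - 48/91)**2 = (-867/91)**2 = 751689/8281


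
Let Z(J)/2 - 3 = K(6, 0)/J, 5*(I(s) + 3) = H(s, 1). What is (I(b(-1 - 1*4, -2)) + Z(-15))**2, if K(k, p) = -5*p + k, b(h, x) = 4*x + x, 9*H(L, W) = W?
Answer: 400/81 ≈ 4.9383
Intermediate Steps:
H(L, W) = W/9
b(h, x) = 5*x
I(s) = -134/45 (I(s) = -3 + ((1/9)*1)/5 = -3 + (1/5)*(1/9) = -3 + 1/45 = -134/45)
K(k, p) = k - 5*p
Z(J) = 6 + 12/J (Z(J) = 6 + 2*((6 - 5*0)/J) = 6 + 2*((6 + 0)/J) = 6 + 2*(6/J) = 6 + 12/J)
(I(b(-1 - 1*4, -2)) + Z(-15))**2 = (-134/45 + (6 + 12/(-15)))**2 = (-134/45 + (6 + 12*(-1/15)))**2 = (-134/45 + (6 - 4/5))**2 = (-134/45 + 26/5)**2 = (20/9)**2 = 400/81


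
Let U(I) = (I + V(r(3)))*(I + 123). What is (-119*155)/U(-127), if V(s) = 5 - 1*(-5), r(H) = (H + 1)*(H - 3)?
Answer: -18445/468 ≈ -39.412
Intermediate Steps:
r(H) = (1 + H)*(-3 + H)
V(s) = 10 (V(s) = 5 + 5 = 10)
U(I) = (10 + I)*(123 + I) (U(I) = (I + 10)*(I + 123) = (10 + I)*(123 + I))
(-119*155)/U(-127) = (-119*155)/(1230 + (-127)**2 + 133*(-127)) = -18445/(1230 + 16129 - 16891) = -18445/468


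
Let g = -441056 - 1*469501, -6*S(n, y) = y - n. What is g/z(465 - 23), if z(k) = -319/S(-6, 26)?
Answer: -4856304/319 ≈ -15224.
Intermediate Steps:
S(n, y) = -y/6 + n/6 (S(n, y) = -(y - n)/6 = -y/6 + n/6)
g = -910557 (g = -441056 - 469501 = -910557)
z(k) = 957/16 (z(k) = -319/(-⅙*26 + (⅙)*(-6)) = -319/(-13/3 - 1) = -319/(-16/3) = -319*(-3/16) = 957/16)
g/z(465 - 23) = -910557/957/16 = -910557*16/957 = -4856304/319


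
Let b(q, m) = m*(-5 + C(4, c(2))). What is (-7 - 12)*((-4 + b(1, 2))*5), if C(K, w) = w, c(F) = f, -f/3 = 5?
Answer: 4180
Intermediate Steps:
f = -15 (f = -3*5 = -15)
c(F) = -15
b(q, m) = -20*m (b(q, m) = m*(-5 - 15) = m*(-20) = -20*m)
(-7 - 12)*((-4 + b(1, 2))*5) = (-7 - 12)*((-4 - 20*2)*5) = -19*(-4 - 40)*5 = -(-836)*5 = -19*(-220) = 4180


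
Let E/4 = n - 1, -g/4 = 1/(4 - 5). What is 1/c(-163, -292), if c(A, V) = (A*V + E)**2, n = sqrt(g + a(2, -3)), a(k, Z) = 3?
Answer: 141562411/320638595910169744 - 5949*sqrt(7)/80159648977542436 ≈ 4.4131e-10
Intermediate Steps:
g = 4 (g = -4/(4 - 5) = -4/(-1) = -4*(-1) = 4)
n = sqrt(7) (n = sqrt(4 + 3) = sqrt(7) ≈ 2.6458)
E = -4 + 4*sqrt(7) (E = 4*(sqrt(7) - 1) = 4*(-1 + sqrt(7)) = -4 + 4*sqrt(7) ≈ 6.5830)
c(A, V) = (-4 + 4*sqrt(7) + A*V)**2 (c(A, V) = (A*V + (-4 + 4*sqrt(7)))**2 = (-4 + 4*sqrt(7) + A*V)**2)
1/c(-163, -292) = 1/((-4 + 4*sqrt(7) - 163*(-292))**2) = 1/((-4 + 4*sqrt(7) + 47596)**2) = 1/((47592 + 4*sqrt(7))**2) = (47592 + 4*sqrt(7))**(-2)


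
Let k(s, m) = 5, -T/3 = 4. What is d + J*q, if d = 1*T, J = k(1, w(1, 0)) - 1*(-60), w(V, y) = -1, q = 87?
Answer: 5643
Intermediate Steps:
T = -12 (T = -3*4 = -12)
J = 65 (J = 5 - 1*(-60) = 5 + 60 = 65)
d = -12 (d = 1*(-12) = -12)
d + J*q = -12 + 65*87 = -12 + 5655 = 5643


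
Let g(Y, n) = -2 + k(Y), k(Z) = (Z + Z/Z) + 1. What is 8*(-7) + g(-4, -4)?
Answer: -60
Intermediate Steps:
k(Z) = 2 + Z (k(Z) = (Z + 1) + 1 = (1 + Z) + 1 = 2 + Z)
g(Y, n) = Y (g(Y, n) = -2 + (2 + Y) = Y)
8*(-7) + g(-4, -4) = 8*(-7) - 4 = -56 - 4 = -60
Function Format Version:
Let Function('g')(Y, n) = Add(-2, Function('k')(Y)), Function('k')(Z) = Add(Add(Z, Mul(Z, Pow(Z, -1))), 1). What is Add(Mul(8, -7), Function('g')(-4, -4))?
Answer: -60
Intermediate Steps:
Function('k')(Z) = Add(2, Z) (Function('k')(Z) = Add(Add(Z, 1), 1) = Add(Add(1, Z), 1) = Add(2, Z))
Function('g')(Y, n) = Y (Function('g')(Y, n) = Add(-2, Add(2, Y)) = Y)
Add(Mul(8, -7), Function('g')(-4, -4)) = Add(Mul(8, -7), -4) = Add(-56, -4) = -60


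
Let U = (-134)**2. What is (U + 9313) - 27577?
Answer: -308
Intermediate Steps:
U = 17956
(U + 9313) - 27577 = (17956 + 9313) - 27577 = 27269 - 27577 = -308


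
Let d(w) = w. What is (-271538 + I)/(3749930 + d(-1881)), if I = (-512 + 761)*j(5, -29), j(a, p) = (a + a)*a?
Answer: -259088/3748049 ≈ -0.069126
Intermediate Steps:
j(a, p) = 2*a**2 (j(a, p) = (2*a)*a = 2*a**2)
I = 12450 (I = (-512 + 761)*(2*5**2) = 249*(2*25) = 249*50 = 12450)
(-271538 + I)/(3749930 + d(-1881)) = (-271538 + 12450)/(3749930 - 1881) = -259088/3748049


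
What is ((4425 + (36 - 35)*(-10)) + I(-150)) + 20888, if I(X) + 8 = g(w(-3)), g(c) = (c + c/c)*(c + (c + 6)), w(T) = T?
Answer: 25295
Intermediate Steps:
g(c) = (1 + c)*(6 + 2*c) (g(c) = (c + 1)*(c + (6 + c)) = (1 + c)*(6 + 2*c))
I(X) = -8 (I(X) = -8 + (6 + 2*(-3)² + 8*(-3)) = -8 + (6 + 2*9 - 24) = -8 + (6 + 18 - 24) = -8 + 0 = -8)
((4425 + (36 - 35)*(-10)) + I(-150)) + 20888 = ((4425 + (36 - 35)*(-10)) - 8) + 20888 = ((4425 + 1*(-10)) - 8) + 20888 = ((4425 - 10) - 8) + 20888 = (4415 - 8) + 20888 = 4407 + 20888 = 25295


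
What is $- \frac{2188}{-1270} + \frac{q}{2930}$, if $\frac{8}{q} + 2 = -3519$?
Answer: $\frac{1128627874}{655099655} \approx 1.7228$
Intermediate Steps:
$q = - \frac{8}{3521}$ ($q = \frac{8}{-2 - 3519} = \frac{8}{-3521} = 8 \left(- \frac{1}{3521}\right) = - \frac{8}{3521} \approx -0.0022721$)
$- \frac{2188}{-1270} + \frac{q}{2930} = - \frac{2188}{-1270} - \frac{8}{3521 \cdot 2930} = \left(-2188\right) \left(- \frac{1}{1270}\right) - \frac{4}{5158265} = \frac{1094}{635} - \frac{4}{5158265} = \frac{1128627874}{655099655}$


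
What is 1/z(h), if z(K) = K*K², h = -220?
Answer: -1/10648000 ≈ -9.3914e-8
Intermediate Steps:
z(K) = K³
1/z(h) = 1/((-220)³) = 1/(-10648000) = -1/10648000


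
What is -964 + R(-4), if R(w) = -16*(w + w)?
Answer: -836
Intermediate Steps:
R(w) = -32*w
-964 + R(-4) = -964 - 32*(-4) = -964 + 128 = -836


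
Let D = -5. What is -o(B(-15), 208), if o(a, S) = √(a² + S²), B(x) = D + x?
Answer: -4*√2729 ≈ -208.96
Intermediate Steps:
B(x) = -5 + x
o(a, S) = √(S² + a²)
-o(B(-15), 208) = -√(208² + (-5 - 15)²) = -√(43264 + (-20)²) = -√(43264 + 400) = -√43664 = -4*√2729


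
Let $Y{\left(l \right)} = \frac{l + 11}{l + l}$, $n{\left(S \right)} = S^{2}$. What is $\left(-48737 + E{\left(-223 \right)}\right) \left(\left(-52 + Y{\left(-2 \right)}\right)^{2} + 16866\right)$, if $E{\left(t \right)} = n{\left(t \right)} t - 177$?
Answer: $- \frac{3530285860545}{16} \approx -2.2064 \cdot 10^{11}$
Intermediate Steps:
$E{\left(t \right)} = -177 + t^{3}$ ($E{\left(t \right)} = t^{2} t - 177 = t^{3} - 177 = -177 + t^{3}$)
$Y{\left(l \right)} = \frac{11 + l}{2 l}$
$\left(-48737 + E{\left(-223 \right)}\right) \left(\left(-52 + Y{\left(-2 \right)}\right)^{2} + 16866\right) = \left(-48737 + \left(-177 + \left(-223\right)^{3}\right)\right) \left(\left(-52 + \frac{11 - 2}{2 \left(-2\right)}\right)^{2} + 16866\right) = \left(-48737 - 11089744\right) \left(\left(-52 + \frac{1}{2} \left(- \frac{1}{2}\right) 9\right)^{2} + 16866\right) = \left(-48737 - 11089744\right) \left(\left(-52 - \frac{9}{4}\right)^{2} + 16866\right) = - 11138481 \left(\left(- \frac{217}{4}\right)^{2} + 16866\right) = - 11138481 \left(\frac{47089}{16} + 16866\right) = \left(-11138481\right) \frac{316945}{16} = - \frac{3530285860545}{16}$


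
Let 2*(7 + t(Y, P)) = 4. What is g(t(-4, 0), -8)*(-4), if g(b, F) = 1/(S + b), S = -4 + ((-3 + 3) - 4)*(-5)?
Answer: -4/11 ≈ -0.36364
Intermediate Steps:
t(Y, P) = -5 (t(Y, P) = -7 + (1/2)*4 = -7 + 2 = -5)
S = 16 (S = -4 + (0 - 4)*(-5) = -4 - 4*(-5) = -4 + 20 = 16)
g(b, F) = 1/(16 + b)
g(t(-4, 0), -8)*(-4) = -4/(16 - 5) = -4/11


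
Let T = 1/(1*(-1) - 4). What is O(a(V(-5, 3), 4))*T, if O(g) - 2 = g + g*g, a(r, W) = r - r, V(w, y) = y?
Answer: -2/5 ≈ -0.40000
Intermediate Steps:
a(r, W) = 0
O(g) = 2 + g + g**2 (O(g) = 2 + (g + g*g) = 2 + (g + g**2) = 2 + g + g**2)
T = -1/5 (T = 1/(-1 - 4) = 1/(-5) = -1/5 ≈ -0.20000)
O(a(V(-5, 3), 4))*T = (2 + 0 + 0**2)*(-1/5) = (2 + 0 + 0)*(-1/5) = 2*(-1/5) = -2/5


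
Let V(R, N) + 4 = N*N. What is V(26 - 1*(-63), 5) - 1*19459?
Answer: -19438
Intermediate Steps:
V(R, N) = -4 + N**2 (V(R, N) = -4 + N*N = -4 + N**2)
V(26 - 1*(-63), 5) - 1*19459 = (-4 + 5**2) - 1*19459 = (-4 + 25) - 19459 = 21 - 19459 = -19438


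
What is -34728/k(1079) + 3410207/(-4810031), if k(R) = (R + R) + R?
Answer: -59360532209/5190023449 ≈ -11.437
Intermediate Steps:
k(R) = 3*R (k(R) = 2*R + R = 3*R)
-34728/k(1079) + 3410207/(-4810031) = -34728/(3*1079) + 3410207/(-4810031) = -34728/3237 + 3410207*(-1/4810031) = -34728*1/3237 - 3410207/4810031 = -11576/1079 - 3410207/4810031 = -59360532209/5190023449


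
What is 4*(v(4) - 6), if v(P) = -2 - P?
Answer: -48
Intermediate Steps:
4*(v(4) - 6) = 4*((-2 - 1*4) - 6) = 4*((-2 - 4) - 6) = 4*(-6 - 6) = 4*(-12) = -48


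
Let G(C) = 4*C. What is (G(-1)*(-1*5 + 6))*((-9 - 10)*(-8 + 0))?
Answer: -608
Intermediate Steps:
(G(-1)*(-1*5 + 6))*((-9 - 10)*(-8 + 0)) = ((4*(-1))*(-1*5 + 6))*((-9 - 10)*(-8 + 0)) = (-4*(-5 + 6))*(-19*(-8)) = -4*1*152 = -4*152 = -608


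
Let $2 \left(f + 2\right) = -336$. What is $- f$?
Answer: $170$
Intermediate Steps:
$f = -170$ ($f = -2 + \frac{1}{2} \left(-336\right) = -2 - 168 = -170$)
$- f = \left(-1\right) \left(-170\right) = 170$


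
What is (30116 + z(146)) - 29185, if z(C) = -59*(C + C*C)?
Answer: -1265327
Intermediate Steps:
z(C) = -59*C - 59*C**2 (z(C) = -59*(C + C**2) = -59*C - 59*C**2)
(30116 + z(146)) - 29185 = (30116 - 59*146*(1 + 146)) - 29185 = (30116 - 59*146*147) - 29185 = (30116 - 1266258) - 29185 = -1236142 - 29185 = -1265327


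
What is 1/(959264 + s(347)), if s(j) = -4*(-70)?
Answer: 1/959544 ≈ 1.0422e-6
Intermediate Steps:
s(j) = 280
1/(959264 + s(347)) = 1/(959264 + 280) = 1/959544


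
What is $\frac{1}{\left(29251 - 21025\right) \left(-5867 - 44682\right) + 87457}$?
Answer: $- \frac{1}{415728617} \approx -2.4054 \cdot 10^{-9}$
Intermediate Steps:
$\frac{1}{\left(29251 - 21025\right) \left(-5867 - 44682\right) + 87457} = \frac{1}{8226 \left(-50549\right) + 87457} = \frac{1}{-415816074 + 87457} = \frac{1}{-415728617} = - \frac{1}{415728617}$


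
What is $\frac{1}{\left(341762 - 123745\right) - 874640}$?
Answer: $- \frac{1}{656623} \approx -1.5229 \cdot 10^{-6}$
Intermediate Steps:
$\frac{1}{\left(341762 - 123745\right) - 874640} = \frac{1}{218017 - 874640} = \frac{1}{-656623} = - \frac{1}{656623}$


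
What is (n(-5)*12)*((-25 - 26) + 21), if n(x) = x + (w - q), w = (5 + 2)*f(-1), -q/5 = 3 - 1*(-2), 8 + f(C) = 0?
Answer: 12960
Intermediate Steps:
f(C) = -8 (f(C) = -8 + 0 = -8)
q = -25 (q = -5*(3 - 1*(-2)) = -5*(3 + 2) = -5*5 = -25)
w = -56 (w = (5 + 2)*(-8) = 7*(-8) = -56)
n(x) = -31 + x (n(x) = x + (-56 - 1*(-25)) = x + (-56 + 25) = x - 31 = -31 + x)
(n(-5)*12)*((-25 - 26) + 21) = ((-31 - 5)*12)*((-25 - 26) + 21) = (-36*12)*(-51 + 21) = -432*(-30) = 12960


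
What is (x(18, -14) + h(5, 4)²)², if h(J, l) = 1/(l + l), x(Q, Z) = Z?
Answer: 801025/4096 ≈ 195.56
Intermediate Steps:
h(J, l) = 1/(2*l)
(x(18, -14) + h(5, 4)²)² = (-14 + ((½)/4)²)² = (-14 + ((½)*(¼))²)² = (-14 + (⅛)²)² = (-14 + 1/64)² = (-895/64)² = 801025/4096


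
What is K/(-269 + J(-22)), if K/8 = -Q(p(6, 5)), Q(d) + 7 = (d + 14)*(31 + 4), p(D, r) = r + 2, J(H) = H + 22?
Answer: 5824/269 ≈ 21.651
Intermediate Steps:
J(H) = 22 + H
p(D, r) = 2 + r
Q(d) = 483 + 35*d (Q(d) = -7 + (d + 14)*(31 + 4) = -7 + (14 + d)*35 = -7 + (490 + 35*d) = 483 + 35*d)
K = -5824 (K = 8*(-(483 + 35*(2 + 5))) = 8*(-(483 + 35*7)) = 8*(-(483 + 245)) = 8*(-1*728) = 8*(-728) = -5824)
K/(-269 + J(-22)) = -5824/(-269 + (22 - 22)) = -5824/(-269 + 0) = -5824/(-269) = -5824*(-1/269) = 5824/269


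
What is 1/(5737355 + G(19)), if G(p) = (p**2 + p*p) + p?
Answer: 1/5738096 ≈ 1.7427e-7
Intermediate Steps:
G(p) = p + 2*p**2 (G(p) = (p**2 + p**2) + p = 2*p**2 + p = p + 2*p**2)
1/(5737355 + G(19)) = 1/(5737355 + 19*(1 + 2*19)) = 1/(5737355 + 19*(1 + 38)) = 1/(5737355 + 19*39) = 1/(5737355 + 741) = 1/5738096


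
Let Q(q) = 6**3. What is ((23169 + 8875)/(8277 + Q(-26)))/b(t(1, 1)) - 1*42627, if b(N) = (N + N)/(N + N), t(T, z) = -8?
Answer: -361999067/8493 ≈ -42623.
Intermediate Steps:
Q(q) = 216
b(N) = 1 (b(N) = (2*N)/((2*N)) = (2*N)*(1/(2*N)) = 1)
((23169 + 8875)/(8277 + Q(-26)))/b(t(1, 1)) - 1*42627 = ((23169 + 8875)/(8277 + 216))/1 - 1*42627 = (32044/8493)*1 - 42627 = 32044/8493 - 42627 = -361999067/8493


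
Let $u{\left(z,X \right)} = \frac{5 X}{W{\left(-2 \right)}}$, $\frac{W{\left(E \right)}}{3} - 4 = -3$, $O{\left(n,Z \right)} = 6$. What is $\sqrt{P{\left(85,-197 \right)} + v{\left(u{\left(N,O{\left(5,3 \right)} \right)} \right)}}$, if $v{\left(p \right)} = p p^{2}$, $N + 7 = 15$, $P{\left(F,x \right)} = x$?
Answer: $\sqrt{803} \approx 28.337$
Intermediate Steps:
$W{\left(E \right)} = 3$ ($W{\left(E \right)} = 12 + 3 \left(-3\right) = 12 - 9 = 3$)
$N = 8$ ($N = -7 + 15 = 8$)
$u{\left(z,X \right)} = \frac{5 X}{3}$
$v{\left(p \right)} = p^{3}$
$\sqrt{P{\left(85,-197 \right)} + v{\left(u{\left(N,O{\left(5,3 \right)} \right)} \right)}} = \sqrt{-197 + \left(\frac{5}{3} \cdot 6\right)^{3}} = \sqrt{-197 + 10^{3}} = \sqrt{-197 + 1000} = \sqrt{803}$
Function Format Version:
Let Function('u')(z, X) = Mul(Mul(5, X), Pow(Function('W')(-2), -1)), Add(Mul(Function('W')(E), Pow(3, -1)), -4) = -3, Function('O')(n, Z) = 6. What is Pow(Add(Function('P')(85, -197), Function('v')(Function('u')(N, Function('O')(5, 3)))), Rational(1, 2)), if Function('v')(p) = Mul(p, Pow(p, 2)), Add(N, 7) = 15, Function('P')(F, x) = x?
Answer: Pow(803, Rational(1, 2)) ≈ 28.337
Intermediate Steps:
Function('W')(E) = 3 (Function('W')(E) = Add(12, Mul(3, -3)) = Add(12, -9) = 3)
N = 8 (N = Add(-7, 15) = 8)
Function('u')(z, X) = Mul(Rational(5, 3), X) (Function('u')(z, X) = Mul(Mul(5, X), Pow(3, -1)) = Mul(Mul(5, X), Rational(1, 3)) = Mul(Rational(5, 3), X))
Function('v')(p) = Pow(p, 3)
Pow(Add(Function('P')(85, -197), Function('v')(Function('u')(N, Function('O')(5, 3)))), Rational(1, 2)) = Pow(Add(-197, Pow(Mul(Rational(5, 3), 6), 3)), Rational(1, 2)) = Pow(Add(-197, Pow(10, 3)), Rational(1, 2)) = Pow(Add(-197, 1000), Rational(1, 2)) = Pow(803, Rational(1, 2))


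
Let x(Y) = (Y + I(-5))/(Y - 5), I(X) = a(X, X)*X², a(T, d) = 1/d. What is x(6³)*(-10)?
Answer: -10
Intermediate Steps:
I(X) = X (I(X) = X²/X = X)
x(Y) = 1 (x(Y) = (Y - 5)/(Y - 5) = (-5 + Y)/(-5 + Y) = 1)
x(6³)*(-10) = 1*(-10) = -10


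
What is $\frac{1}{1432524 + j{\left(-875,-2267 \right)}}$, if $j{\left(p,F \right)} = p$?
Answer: $\frac{1}{1431649} \approx 6.985 \cdot 10^{-7}$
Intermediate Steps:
$\frac{1}{1432524 + j{\left(-875,-2267 \right)}} = \frac{1}{1432524 - 875} = \frac{1}{1431649}$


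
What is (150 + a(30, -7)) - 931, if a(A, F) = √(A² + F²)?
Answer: -781 + √949 ≈ -750.19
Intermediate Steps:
(150 + a(30, -7)) - 931 = (150 + √(30² + (-7)²)) - 931 = (150 + √(900 + 49)) - 931 = (150 + √949) - 931 = -781 + √949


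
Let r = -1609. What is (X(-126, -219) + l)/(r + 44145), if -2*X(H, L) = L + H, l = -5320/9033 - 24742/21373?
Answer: 65932098913/16424196751248 ≈ 0.0040143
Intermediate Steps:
l = -337198846/193062309 (l = -5320*1/9033 - 24742*1/21373 = -5320/9033 - 24742/21373 = -337198846/193062309 ≈ -1.7466)
X(H, L) = -H/2 - L/2 (X(H, L) = -(L + H)/2 = -(H + L)/2 = -H/2 - L/2)
(X(-126, -219) + l)/(r + 44145) = ((-½*(-126) - ½*(-219)) - 337198846/193062309)/(-1609 + 44145) = ((63 + 219/2) - 337198846/193062309)/42536 = (345/2 - 337198846/193062309)*(1/42536) = (65932098913/386124618)*(1/42536) = 65932098913/16424196751248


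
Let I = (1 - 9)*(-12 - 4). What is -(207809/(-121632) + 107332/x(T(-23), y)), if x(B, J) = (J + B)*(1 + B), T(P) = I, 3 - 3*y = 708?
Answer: 252752277/26648992 ≈ 9.4845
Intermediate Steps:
y = -235 (y = 1 - 1/3*708 = 1 - 236 = -235)
I = 128 (I = -8*(-16) = 128)
T(P) = 128
x(B, J) = (1 + B)*(B + J) (x(B, J) = (B + J)*(1 + B) = (1 + B)*(B + J))
-(207809/(-121632) + 107332/x(T(-23), y)) = -(207809/(-121632) + 107332/(128 - 235 + 128**2 + 128*(-235))) = -(207809*(-1/121632) + 107332/(128 - 235 + 16384 - 30080)) = -(-29687/17376 + 107332/(-13803)) = -(-29687/17376 + 107332*(-1/13803)) = -(-29687/17376 - 107332/13803) = -1*(-252752277/26648992) = 252752277/26648992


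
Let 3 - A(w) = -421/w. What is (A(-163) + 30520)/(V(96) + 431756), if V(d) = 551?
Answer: 4974828/70466041 ≈ 0.070599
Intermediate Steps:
A(w) = 3 + 421/w (A(w) = 3 - (-421)/w = 3 + 421/w)
(A(-163) + 30520)/(V(96) + 431756) = ((3 + 421/(-163)) + 30520)/(551 + 431756) = ((3 + 421*(-1/163)) + 30520)/432307 = ((3 - 421/163) + 30520)*(1/432307) = (68/163 + 30520)*(1/432307) = (4974828/163)*(1/432307) = 4974828/70466041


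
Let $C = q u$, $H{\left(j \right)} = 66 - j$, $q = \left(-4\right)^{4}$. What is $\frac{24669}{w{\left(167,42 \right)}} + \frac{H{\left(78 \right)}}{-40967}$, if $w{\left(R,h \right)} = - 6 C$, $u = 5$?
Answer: $- \frac{336840921}{104875520} \approx -3.2118$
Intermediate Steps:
$q = 256$
$C = 1280$ ($C = 256 \cdot 5 = 1280$)
$w{\left(R,h \right)} = -7680$ ($w{\left(R,h \right)} = \left(-6\right) 1280 = -7680$)
$\frac{24669}{w{\left(167,42 \right)}} + \frac{H{\left(78 \right)}}{-40967} = \frac{24669}{-7680} + \frac{66 - 78}{-40967} = 24669 \left(- \frac{1}{7680}\right) + \left(66 - 78\right) \left(- \frac{1}{40967}\right) = - \frac{8223}{2560} - - \frac{12}{40967} = - \frac{8223}{2560} + \frac{12}{40967} = - \frac{336840921}{104875520}$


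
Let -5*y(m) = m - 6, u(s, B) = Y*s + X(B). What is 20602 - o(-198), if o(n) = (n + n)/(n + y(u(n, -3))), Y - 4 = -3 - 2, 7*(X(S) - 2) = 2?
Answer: 17077672/829 ≈ 20600.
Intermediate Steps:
X(S) = 16/7 (X(S) = 2 + (⅐)*2 = 2 + 2/7 = 16/7)
Y = -1 (Y = 4 + (-3 - 2) = 4 - 5 = -1)
u(s, B) = 16/7 - s (u(s, B) = -s + 16/7 = 16/7 - s)
y(m) = 6/5 - m/5 (y(m) = -(m - 6)/5 = -(-6 + m)/5 = 6/5 - m/5)
o(n) = 2*n/(26/35 + 6*n/5) (o(n) = (n + n)/(n + (6/5 - (16/7 - n)/5)) = (2*n)/(n + (6/5 + (-16/35 + n/5))) = (2*n)/(n + (26/35 + n/5)) = (2*n)/(26/35 + 6*n/5) = 2*n/(26/35 + 6*n/5))
20602 - o(-198) = 20602 - 35*(-198)/(13 + 21*(-198)) = 20602 - 35*(-198)/(13 - 4158) = 20602 - 35*(-198)/(-4145) = 20602 - 35*(-198)*(-1)/4145 = 20602 - 1*1386/829 = 20602 - 1386/829 = 17077672/829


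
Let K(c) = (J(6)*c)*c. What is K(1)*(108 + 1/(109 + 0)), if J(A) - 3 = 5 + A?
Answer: 164822/109 ≈ 1512.1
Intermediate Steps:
J(A) = 8 + A (J(A) = 3 + (5 + A) = 8 + A)
K(c) = 14*c² (K(c) = ((8 + 6)*c)*c = (14*c)*c = 14*c²)
K(1)*(108 + 1/(109 + 0)) = (14*1²)*(108 + 1/(109 + 0)) = (14*1)*(108 + 1/109) = 14*(108 + 1/109) = 14*(11773/109) = 164822/109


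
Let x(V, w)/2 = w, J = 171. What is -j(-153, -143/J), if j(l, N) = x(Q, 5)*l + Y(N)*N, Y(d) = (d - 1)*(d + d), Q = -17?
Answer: 7663164802/5000211 ≈ 1532.6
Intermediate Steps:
x(V, w) = 2*w
Y(d) = 2*d*(-1 + d) (Y(d) = (-1 + d)*(2*d) = 2*d*(-1 + d))
j(l, N) = 10*l + 2*N**2*(-1 + N) (j(l, N) = (2*5)*l + (2*N*(-1 + N))*N = 10*l + 2*N**2*(-1 + N))
-j(-153, -143/J) = -(10*(-153) + 2*(-143/171)**2*(-1 - 143/171)) = -(-1530 + 2*(-143*1/171)**2*(-1 - 143*1/171)) = -(-1530 + 2*(-143/171)**2*(-1 - 143/171)) = -(-1530 + 2*(20449/29241)*(-314/171)) = -(-1530 - 12841972/5000211) = -1*(-7663164802/5000211) = 7663164802/5000211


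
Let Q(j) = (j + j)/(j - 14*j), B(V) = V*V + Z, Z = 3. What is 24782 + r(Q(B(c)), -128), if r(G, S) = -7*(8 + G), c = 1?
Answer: 321452/13 ≈ 24727.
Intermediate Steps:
B(V) = 3 + V² (B(V) = V*V + 3 = V² + 3 = 3 + V²)
Q(j) = -2/13 (Q(j) = (2*j)/((-13*j)) = (2*j)*(-1/(13*j)) = -2/13)
r(G, S) = -56 - 7*G
24782 + r(Q(B(c)), -128) = 24782 + (-56 - 7*(-2/13)) = 24782 + (-56 + 14/13) = 24782 - 714/13 = 321452/13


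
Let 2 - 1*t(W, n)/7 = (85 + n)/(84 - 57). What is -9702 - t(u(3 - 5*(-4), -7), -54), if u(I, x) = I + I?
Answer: -262115/27 ≈ -9708.0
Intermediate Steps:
u(I, x) = 2*I
t(W, n) = -217/27 - 7*n/27 (t(W, n) = 14 - 7*(85 + n)/(84 - 57) = 14 - 7*(85 + n)/27 = 14 - 7*(85/27 + n/27) = 14 + (-595/27 - 7*n/27) = -217/27 - 7*n/27)
-9702 - t(u(3 - 5*(-4), -7), -54) = -9702 - (-217/27 - 7/27*(-54)) = -9702 - (-217/27 + 14) = -9702 - 1*161/27 = -9702 - 161/27 = -262115/27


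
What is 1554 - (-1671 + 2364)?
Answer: 861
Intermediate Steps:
1554 - (-1671 + 2364) = 1554 - 1*693 = 1554 - 693 = 861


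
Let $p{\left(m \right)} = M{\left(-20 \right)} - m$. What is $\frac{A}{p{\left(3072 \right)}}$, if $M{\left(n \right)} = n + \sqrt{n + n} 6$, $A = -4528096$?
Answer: $\frac{875054552}{597619} + \frac{3396072 i \sqrt{10}}{597619} \approx 1464.2 + 17.97 i$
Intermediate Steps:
$M{\left(n \right)} = n + 6 \sqrt{2} \sqrt{n}$ ($M{\left(n \right)} = n + \sqrt{2 n} 6 = n + \sqrt{2} \sqrt{n} 6 = n + 6 \sqrt{2} \sqrt{n}$)
$p{\left(m \right)} = -20 - m + 12 i \sqrt{10}$ ($p{\left(m \right)} = \left(-20 + 6 \sqrt{2} \sqrt{-20}\right) - m = \left(-20 + 6 \sqrt{2} \cdot 2 i \sqrt{5}\right) - m = \left(-20 + 12 i \sqrt{10}\right) - m = -20 - m + 12 i \sqrt{10}$)
$\frac{A}{p{\left(3072 \right)}} = - \frac{4528096}{-20 - 3072 + 12 i \sqrt{10}} = - \frac{4528096}{-3092 + 12 i \sqrt{10}}$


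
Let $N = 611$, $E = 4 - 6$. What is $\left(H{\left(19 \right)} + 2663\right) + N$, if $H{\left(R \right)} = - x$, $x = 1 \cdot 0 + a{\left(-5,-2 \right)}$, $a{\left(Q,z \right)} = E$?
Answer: $3276$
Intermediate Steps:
$E = -2$ ($E = 4 - 6 = -2$)
$a{\left(Q,z \right)} = -2$
$x = -2$ ($x = 1 \cdot 0 - 2 = 0 - 2 = -2$)
$H{\left(R \right)} = 2$ ($H{\left(R \right)} = \left(-1\right) \left(-2\right) = 2$)
$\left(H{\left(19 \right)} + 2663\right) + N = \left(2 + 2663\right) + 611 = 2665 + 611 = 3276$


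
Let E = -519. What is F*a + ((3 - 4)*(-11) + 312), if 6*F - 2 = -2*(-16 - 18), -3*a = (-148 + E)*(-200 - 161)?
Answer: -8424638/9 ≈ -9.3607e+5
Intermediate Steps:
a = -240787/3 (a = -(-148 - 519)*(-200 - 161)/3 = -(-667)*(-361)/3 = -1/3*240787 = -240787/3 ≈ -80262.)
F = 35/3 (F = 1/3 + (-2*(-16 - 18))/6 = 1/3 + (-2*(-34))/6 = 1/3 + (1/6)*68 = 1/3 + 34/3 = 35/3 ≈ 11.667)
F*a + ((3 - 4)*(-11) + 312) = (35/3)*(-240787/3) + ((3 - 4)*(-11) + 312) = -8427545/9 + (-1*(-11) + 312) = -8427545/9 + (11 + 312) = -8427545/9 + 323 = -8424638/9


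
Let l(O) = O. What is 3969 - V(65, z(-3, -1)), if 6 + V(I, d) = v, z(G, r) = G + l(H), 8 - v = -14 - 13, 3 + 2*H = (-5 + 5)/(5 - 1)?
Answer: 3940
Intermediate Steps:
H = -3/2 (H = -3/2 + ((-5 + 5)/(5 - 1))/2 = -3/2 + (0/4)/2 = -3/2 + (0*(¼))/2 = -3/2 + (½)*0 = -3/2 + 0 = -3/2 ≈ -1.5000)
v = 35 (v = 8 - (-14 - 13) = 8 - 1*(-27) = 8 + 27 = 35)
z(G, r) = -3/2 + G (z(G, r) = G - 3/2 = -3/2 + G)
V(I, d) = 29 (V(I, d) = -6 + 35 = 29)
3969 - V(65, z(-3, -1)) = 3969 - 1*29 = 3969 - 29 = 3940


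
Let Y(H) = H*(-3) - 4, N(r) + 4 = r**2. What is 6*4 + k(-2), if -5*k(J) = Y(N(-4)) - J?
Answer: 158/5 ≈ 31.600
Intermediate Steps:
N(r) = -4 + r**2
Y(H) = -4 - 3*H (Y(H) = -3*H - 4 = -4 - 3*H)
k(J) = 8 + J/5 (k(J) = -((-4 - 3*(-4 + (-4)**2)) - J)/5 = -((-4 - 3*(-4 + 16)) - J)/5 = -((-4 - 3*12) - J)/5 = -((-4 - 36) - J)/5 = -(-40 - J)/5 = 8 + J/5)
6*4 + k(-2) = 6*4 + (8 + (1/5)*(-2)) = 24 + (8 - 2/5) = 24 + 38/5 = 158/5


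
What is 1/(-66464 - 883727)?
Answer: -1/950191 ≈ -1.0524e-6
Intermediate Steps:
1/(-66464 - 883727) = 1/(-950191) = -1/950191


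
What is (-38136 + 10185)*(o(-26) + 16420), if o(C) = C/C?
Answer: -458983371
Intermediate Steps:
o(C) = 1
(-38136 + 10185)*(o(-26) + 16420) = (-38136 + 10185)*(1 + 16420) = -27951*16421 = -458983371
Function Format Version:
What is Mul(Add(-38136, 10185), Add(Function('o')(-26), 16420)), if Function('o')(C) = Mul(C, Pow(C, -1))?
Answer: -458983371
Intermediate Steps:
Function('o')(C) = 1
Mul(Add(-38136, 10185), Add(Function('o')(-26), 16420)) = Mul(Add(-38136, 10185), Add(1, 16420)) = Mul(-27951, 16421) = -458983371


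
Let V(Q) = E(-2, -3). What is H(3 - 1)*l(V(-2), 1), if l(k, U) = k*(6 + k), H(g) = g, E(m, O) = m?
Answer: -16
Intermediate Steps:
V(Q) = -2
H(3 - 1)*l(V(-2), 1) = (3 - 1)*(-2*(6 - 2)) = 2*(-2*4) = 2*(-8) = -16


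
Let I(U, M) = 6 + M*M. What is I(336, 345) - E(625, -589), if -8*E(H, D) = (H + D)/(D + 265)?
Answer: 8570231/72 ≈ 1.1903e+5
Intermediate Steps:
I(U, M) = 6 + M**2
E(H, D) = -(D + H)/(8*(265 + D)) (E(H, D) = -(H + D)/(8*(D + 265)) = -(D + H)/(8*(265 + D)))
I(336, 345) - E(625, -589) = (6 + 345**2) - (-1*(-589) - 1*625)/(8*(265 - 589)) = (6 + 119025) - (589 - 625)/(8*(-324)) = 119031 - (-1)*(-36)/(8*324) = 119031 - 1*1/72 = 119031 - 1/72 = 8570231/72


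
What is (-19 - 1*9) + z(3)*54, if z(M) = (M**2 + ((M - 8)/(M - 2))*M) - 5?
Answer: -622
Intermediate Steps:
z(M) = -5 + M**2 + M*(-8 + M)/(-2 + M) (z(M) = (M**2 + ((-8 + M)/(-2 + M))*M) - 5 = (M**2 + M*(-8 + M)/(-2 + M)) - 5 = -5 + M**2 + M*(-8 + M)/(-2 + M))
(-19 - 1*9) + z(3)*54 = (-19 - 1*9) + ((10 + 3**3 - 1*3**2 - 13*3)/(-2 + 3))*54 = (-19 - 9) + ((10 + 27 - 1*9 - 39)/1)*54 = -28 + (1*(10 + 27 - 9 - 39))*54 = -28 + (1*(-11))*54 = -28 - 11*54 = -28 - 594 = -622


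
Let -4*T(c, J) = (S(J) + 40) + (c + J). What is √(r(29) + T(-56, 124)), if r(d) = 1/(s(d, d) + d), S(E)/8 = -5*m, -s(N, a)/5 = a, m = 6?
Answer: √110983/58 ≈ 5.7438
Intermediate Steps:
s(N, a) = -5*a
S(E) = -240 (S(E) = 8*(-5*6) = 8*(-30) = -240)
T(c, J) = 50 - J/4 - c/4 (T(c, J) = -((-240 + 40) + (c + J))/4 = -(-200 + (J + c))/4 = -(-200 + J + c)/4 = 50 - J/4 - c/4)
r(d) = -1/(4*d) (r(d) = 1/(-5*d + d) = 1/(-4*d) = -1/(4*d))
√(r(29) + T(-56, 124)) = √(-¼/29 + (50 - ¼*124 - ¼*(-56))) = √(-¼*1/29 + (50 - 31 + 14)) = √(-1/116 + 33) = √(3827/116) = √110983/58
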